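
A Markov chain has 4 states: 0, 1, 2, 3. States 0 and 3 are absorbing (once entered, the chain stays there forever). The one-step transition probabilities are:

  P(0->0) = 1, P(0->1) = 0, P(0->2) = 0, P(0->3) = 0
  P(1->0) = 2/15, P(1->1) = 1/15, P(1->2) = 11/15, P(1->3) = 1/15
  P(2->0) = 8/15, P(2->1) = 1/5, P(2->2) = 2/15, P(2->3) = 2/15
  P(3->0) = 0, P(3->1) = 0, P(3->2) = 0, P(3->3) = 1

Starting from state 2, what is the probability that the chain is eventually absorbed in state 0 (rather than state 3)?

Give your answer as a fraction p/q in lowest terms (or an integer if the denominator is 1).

Let a_i = P(absorbed in 0 | start in state i).
Boundary conditions: a_0 = 1, a_3 = 0.
For each transient state i, a_i = sum_j P(i->j) * a_j:
  a_1 = 2/15*a_0 + 1/15*a_1 + 11/15*a_2 + 1/15*a_3
  a_2 = 8/15*a_0 + 1/5*a_1 + 2/15*a_2 + 2/15*a_3

Substituting a_0 = 1 and a_3 = 0, rearrange to (I - Q) a = r where r[i] = P(i -> 0):
  [14/15, -11/15] . (a_1, a_2) = 2/15
  [-1/5, 13/15] . (a_1, a_2) = 8/15

Solving yields:
  a_1 = 114/149
  a_2 = 118/149

Starting state is 2, so the absorption probability is a_2 = 118/149.

Answer: 118/149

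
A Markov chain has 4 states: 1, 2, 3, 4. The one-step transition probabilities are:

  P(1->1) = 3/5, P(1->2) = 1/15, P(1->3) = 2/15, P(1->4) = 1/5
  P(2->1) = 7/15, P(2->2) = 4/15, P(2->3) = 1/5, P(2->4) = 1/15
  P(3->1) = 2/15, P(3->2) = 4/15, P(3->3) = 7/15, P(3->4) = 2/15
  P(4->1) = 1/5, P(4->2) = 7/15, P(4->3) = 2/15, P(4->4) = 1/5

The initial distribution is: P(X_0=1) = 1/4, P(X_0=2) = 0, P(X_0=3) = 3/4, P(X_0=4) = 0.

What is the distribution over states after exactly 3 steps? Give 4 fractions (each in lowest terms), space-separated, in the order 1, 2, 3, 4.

Answer: 2567/6750 86/375 1631/6750 502/3375

Derivation:
Propagating the distribution step by step (d_{t+1} = d_t * P):
d_0 = (1=1/4, 2=0, 3=3/4, 4=0)
  d_1[1] = 1/4*3/5 + 0*7/15 + 3/4*2/15 + 0*1/5 = 1/4
  d_1[2] = 1/4*1/15 + 0*4/15 + 3/4*4/15 + 0*7/15 = 13/60
  d_1[3] = 1/4*2/15 + 0*1/5 + 3/4*7/15 + 0*2/15 = 23/60
  d_1[4] = 1/4*1/5 + 0*1/15 + 3/4*2/15 + 0*1/5 = 3/20
d_1 = (1=1/4, 2=13/60, 3=23/60, 4=3/20)
  d_2[1] = 1/4*3/5 + 13/60*7/15 + 23/60*2/15 + 3/20*1/5 = 299/900
  d_2[2] = 1/4*1/15 + 13/60*4/15 + 23/60*4/15 + 3/20*7/15 = 37/150
  d_2[3] = 1/4*2/15 + 13/60*1/5 + 23/60*7/15 + 3/20*2/15 = 62/225
  d_2[4] = 1/4*1/5 + 13/60*1/15 + 23/60*2/15 + 3/20*1/5 = 131/900
d_2 = (1=299/900, 2=37/150, 3=62/225, 4=131/900)
  d_3[1] = 299/900*3/5 + 37/150*7/15 + 62/225*2/15 + 131/900*1/5 = 2567/6750
  d_3[2] = 299/900*1/15 + 37/150*4/15 + 62/225*4/15 + 131/900*7/15 = 86/375
  d_3[3] = 299/900*2/15 + 37/150*1/5 + 62/225*7/15 + 131/900*2/15 = 1631/6750
  d_3[4] = 299/900*1/5 + 37/150*1/15 + 62/225*2/15 + 131/900*1/5 = 502/3375
d_3 = (1=2567/6750, 2=86/375, 3=1631/6750, 4=502/3375)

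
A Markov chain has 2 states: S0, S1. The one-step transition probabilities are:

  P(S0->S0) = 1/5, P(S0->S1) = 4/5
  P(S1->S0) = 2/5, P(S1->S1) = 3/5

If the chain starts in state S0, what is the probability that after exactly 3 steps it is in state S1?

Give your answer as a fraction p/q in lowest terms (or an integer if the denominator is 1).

Answer: 84/125

Derivation:
Computing P^3 by repeated multiplication:
P^1 =
  S0: [1/5, 4/5]
  S1: [2/5, 3/5]
P^2 =
  S0: [9/25, 16/25]
  S1: [8/25, 17/25]
P^3 =
  S0: [41/125, 84/125]
  S1: [42/125, 83/125]

(P^3)[S0 -> S1] = 84/125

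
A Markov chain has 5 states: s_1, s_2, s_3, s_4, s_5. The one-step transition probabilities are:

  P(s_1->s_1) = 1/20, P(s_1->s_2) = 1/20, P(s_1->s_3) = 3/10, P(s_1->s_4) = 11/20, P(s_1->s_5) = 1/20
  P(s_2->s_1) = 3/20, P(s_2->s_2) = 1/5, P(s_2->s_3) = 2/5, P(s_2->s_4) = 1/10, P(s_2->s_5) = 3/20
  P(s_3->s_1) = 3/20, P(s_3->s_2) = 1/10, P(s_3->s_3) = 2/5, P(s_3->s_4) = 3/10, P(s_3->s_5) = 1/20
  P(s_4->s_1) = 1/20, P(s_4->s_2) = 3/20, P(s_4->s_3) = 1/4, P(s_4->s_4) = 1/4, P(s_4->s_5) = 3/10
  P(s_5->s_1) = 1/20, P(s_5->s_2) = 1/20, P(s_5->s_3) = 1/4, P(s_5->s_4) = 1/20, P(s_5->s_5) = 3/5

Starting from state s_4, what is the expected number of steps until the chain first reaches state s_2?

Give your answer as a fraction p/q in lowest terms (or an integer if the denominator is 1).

Answer: 9464/925

Derivation:
Let h_i = expected steps to first reach s_2 from state i.
Boundary: h_s_2 = 0.
First-step equations for the other states:
  h_s_1 = 1 + 1/20*h_s_1 + 1/20*h_s_2 + 3/10*h_s_3 + 11/20*h_s_4 + 1/20*h_s_5
  h_s_3 = 1 + 3/20*h_s_1 + 1/10*h_s_2 + 2/5*h_s_3 + 3/10*h_s_4 + 1/20*h_s_5
  h_s_4 = 1 + 1/20*h_s_1 + 3/20*h_s_2 + 1/4*h_s_3 + 1/4*h_s_4 + 3/10*h_s_5
  h_s_5 = 1 + 1/20*h_s_1 + 1/20*h_s_2 + 1/4*h_s_3 + 1/20*h_s_4 + 3/5*h_s_5

Substituting h_s_2 = 0 and rearranging gives the linear system (I - Q) h = 1:
  [19/20, -3/10, -11/20, -1/20] . (h_s_1, h_s_3, h_s_4, h_s_5) = 1
  [-3/20, 3/5, -3/10, -1/20] . (h_s_1, h_s_3, h_s_4, h_s_5) = 1
  [-1/20, -1/4, 3/4, -3/10] . (h_s_1, h_s_3, h_s_4, h_s_5) = 1
  [-1/20, -1/4, -1/20, 2/5] . (h_s_1, h_s_3, h_s_4, h_s_5) = 1

Solving yields:
  h_s_1 = 10084/925
  h_s_3 = 9696/925
  h_s_4 = 9464/925
  h_s_5 = 10816/925

Starting state is s_4, so the expected hitting time is h_s_4 = 9464/925.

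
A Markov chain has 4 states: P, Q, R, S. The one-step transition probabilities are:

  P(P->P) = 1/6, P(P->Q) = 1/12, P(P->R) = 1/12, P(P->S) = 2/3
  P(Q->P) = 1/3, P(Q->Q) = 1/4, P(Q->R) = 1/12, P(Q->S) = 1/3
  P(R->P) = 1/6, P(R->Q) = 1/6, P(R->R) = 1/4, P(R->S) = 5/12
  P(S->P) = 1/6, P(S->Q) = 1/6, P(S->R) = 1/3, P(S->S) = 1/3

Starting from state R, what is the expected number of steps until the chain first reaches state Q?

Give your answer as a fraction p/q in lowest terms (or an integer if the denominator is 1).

Let h_i = expected steps to first reach Q from state i.
Boundary: h_Q = 0.
First-step equations for the other states:
  h_P = 1 + 1/6*h_P + 1/12*h_Q + 1/12*h_R + 2/3*h_S
  h_R = 1 + 1/6*h_P + 1/6*h_Q + 1/4*h_R + 5/12*h_S
  h_S = 1 + 1/6*h_P + 1/6*h_Q + 1/3*h_R + 1/3*h_S

Substituting h_Q = 0 and rearranging gives the linear system (I - Q) h = 1:
  [5/6, -1/12, -2/3] . (h_P, h_R, h_S) = 1
  [-1/6, 3/4, -5/12] . (h_P, h_R, h_S) = 1
  [-1/6, -1/3, 2/3] . (h_P, h_R, h_S) = 1

Solving yields:
  h_P = 78/11
  h_R = 72/11
  h_S = 72/11

Starting state is R, so the expected hitting time is h_R = 72/11.

Answer: 72/11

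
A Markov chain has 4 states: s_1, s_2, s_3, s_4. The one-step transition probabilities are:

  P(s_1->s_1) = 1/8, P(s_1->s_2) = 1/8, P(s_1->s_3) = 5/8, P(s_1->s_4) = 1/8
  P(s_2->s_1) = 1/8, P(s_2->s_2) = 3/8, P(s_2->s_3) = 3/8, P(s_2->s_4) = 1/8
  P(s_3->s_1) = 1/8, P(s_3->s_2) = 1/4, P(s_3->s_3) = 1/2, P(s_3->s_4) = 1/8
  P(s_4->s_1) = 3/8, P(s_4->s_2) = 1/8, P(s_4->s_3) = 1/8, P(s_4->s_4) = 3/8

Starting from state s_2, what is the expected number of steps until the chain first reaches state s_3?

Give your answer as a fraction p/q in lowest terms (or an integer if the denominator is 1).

Let h_i = expected steps to first reach s_3 from state i.
Boundary: h_s_3 = 0.
First-step equations for the other states:
  h_s_1 = 1 + 1/8*h_s_1 + 1/8*h_s_2 + 5/8*h_s_3 + 1/8*h_s_4
  h_s_2 = 1 + 1/8*h_s_1 + 3/8*h_s_2 + 3/8*h_s_3 + 1/8*h_s_4
  h_s_4 = 1 + 3/8*h_s_1 + 1/8*h_s_2 + 1/8*h_s_3 + 3/8*h_s_4

Substituting h_s_3 = 0 and rearranging gives the linear system (I - Q) h = 1:
  [7/8, -1/8, -1/8] . (h_s_1, h_s_2, h_s_4) = 1
  [-1/8, 5/8, -1/8] . (h_s_1, h_s_2, h_s_4) = 1
  [-3/8, -1/8, 5/8] . (h_s_1, h_s_2, h_s_4) = 1

Solving yields:
  h_s_1 = 2
  h_s_2 = 8/3
  h_s_4 = 10/3

Starting state is s_2, so the expected hitting time is h_s_2 = 8/3.

Answer: 8/3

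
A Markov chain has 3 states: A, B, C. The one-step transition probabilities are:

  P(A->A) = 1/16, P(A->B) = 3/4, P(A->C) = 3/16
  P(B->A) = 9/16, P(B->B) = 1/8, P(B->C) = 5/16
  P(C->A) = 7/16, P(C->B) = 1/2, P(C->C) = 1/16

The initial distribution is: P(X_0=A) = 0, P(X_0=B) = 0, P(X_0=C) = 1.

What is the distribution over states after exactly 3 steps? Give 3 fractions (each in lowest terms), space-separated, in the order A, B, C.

Answer: 373/1024 109/256 215/1024

Derivation:
Propagating the distribution step by step (d_{t+1} = d_t * P):
d_0 = (A=0, B=0, C=1)
  d_1[A] = 0*1/16 + 0*9/16 + 1*7/16 = 7/16
  d_1[B] = 0*3/4 + 0*1/8 + 1*1/2 = 1/2
  d_1[C] = 0*3/16 + 0*5/16 + 1*1/16 = 1/16
d_1 = (A=7/16, B=1/2, C=1/16)
  d_2[A] = 7/16*1/16 + 1/2*9/16 + 1/16*7/16 = 43/128
  d_2[B] = 7/16*3/4 + 1/2*1/8 + 1/16*1/2 = 27/64
  d_2[C] = 7/16*3/16 + 1/2*5/16 + 1/16*1/16 = 31/128
d_2 = (A=43/128, B=27/64, C=31/128)
  d_3[A] = 43/128*1/16 + 27/64*9/16 + 31/128*7/16 = 373/1024
  d_3[B] = 43/128*3/4 + 27/64*1/8 + 31/128*1/2 = 109/256
  d_3[C] = 43/128*3/16 + 27/64*5/16 + 31/128*1/16 = 215/1024
d_3 = (A=373/1024, B=109/256, C=215/1024)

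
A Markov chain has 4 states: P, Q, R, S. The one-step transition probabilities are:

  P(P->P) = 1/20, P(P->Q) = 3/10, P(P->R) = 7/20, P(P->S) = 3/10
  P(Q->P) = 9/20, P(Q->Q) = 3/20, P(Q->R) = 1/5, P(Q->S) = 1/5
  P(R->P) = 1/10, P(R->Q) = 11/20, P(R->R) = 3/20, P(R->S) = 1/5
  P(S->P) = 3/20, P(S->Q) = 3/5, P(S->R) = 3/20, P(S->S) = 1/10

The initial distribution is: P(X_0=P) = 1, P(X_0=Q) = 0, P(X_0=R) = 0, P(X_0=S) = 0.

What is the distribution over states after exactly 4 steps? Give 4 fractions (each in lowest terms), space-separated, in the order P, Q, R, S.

Answer: 34197/160000 7307/20000 34627/160000 409/2000

Derivation:
Propagating the distribution step by step (d_{t+1} = d_t * P):
d_0 = (P=1, Q=0, R=0, S=0)
  d_1[P] = 1*1/20 + 0*9/20 + 0*1/10 + 0*3/20 = 1/20
  d_1[Q] = 1*3/10 + 0*3/20 + 0*11/20 + 0*3/5 = 3/10
  d_1[R] = 1*7/20 + 0*1/5 + 0*3/20 + 0*3/20 = 7/20
  d_1[S] = 1*3/10 + 0*1/5 + 0*1/5 + 0*1/10 = 3/10
d_1 = (P=1/20, Q=3/10, R=7/20, S=3/10)
  d_2[P] = 1/20*1/20 + 3/10*9/20 + 7/20*1/10 + 3/10*3/20 = 87/400
  d_2[Q] = 1/20*3/10 + 3/10*3/20 + 7/20*11/20 + 3/10*3/5 = 173/400
  d_2[R] = 1/20*7/20 + 3/10*1/5 + 7/20*3/20 + 3/10*3/20 = 7/40
  d_2[S] = 1/20*3/10 + 3/10*1/5 + 7/20*1/5 + 3/10*1/10 = 7/40
d_2 = (P=87/400, Q=173/400, R=7/40, S=7/40)
  d_3[P] = 87/400*1/20 + 173/400*9/20 + 7/40*1/10 + 7/40*3/20 = 997/4000
  d_3[Q] = 87/400*3/10 + 173/400*3/20 + 7/40*11/20 + 7/40*3/5 = 2651/8000
  d_3[R] = 87/400*7/20 + 173/400*1/5 + 7/40*3/20 + 7/40*3/20 = 1721/8000
  d_3[S] = 87/400*3/10 + 173/400*1/5 + 7/40*1/5 + 7/40*1/10 = 817/4000
d_3 = (P=997/4000, Q=2651/8000, R=1721/8000, S=817/4000)
  d_4[P] = 997/4000*1/20 + 2651/8000*9/20 + 1721/8000*1/10 + 817/4000*3/20 = 34197/160000
  d_4[Q] = 997/4000*3/10 + 2651/8000*3/20 + 1721/8000*11/20 + 817/4000*3/5 = 7307/20000
  d_4[R] = 997/4000*7/20 + 2651/8000*1/5 + 1721/8000*3/20 + 817/4000*3/20 = 34627/160000
  d_4[S] = 997/4000*3/10 + 2651/8000*1/5 + 1721/8000*1/5 + 817/4000*1/10 = 409/2000
d_4 = (P=34197/160000, Q=7307/20000, R=34627/160000, S=409/2000)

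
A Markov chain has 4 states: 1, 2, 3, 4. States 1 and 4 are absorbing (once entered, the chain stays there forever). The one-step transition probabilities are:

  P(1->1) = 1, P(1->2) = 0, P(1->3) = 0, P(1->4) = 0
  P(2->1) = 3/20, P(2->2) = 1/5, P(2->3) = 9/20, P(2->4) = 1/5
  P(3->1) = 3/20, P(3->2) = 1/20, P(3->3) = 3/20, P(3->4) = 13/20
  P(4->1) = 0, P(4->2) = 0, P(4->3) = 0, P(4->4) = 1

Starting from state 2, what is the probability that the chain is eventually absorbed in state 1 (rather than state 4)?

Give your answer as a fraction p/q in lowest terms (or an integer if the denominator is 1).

Answer: 78/263

Derivation:
Let a_i = P(absorbed in 1 | start in state i).
Boundary conditions: a_1 = 1, a_4 = 0.
For each transient state i, a_i = sum_j P(i->j) * a_j:
  a_2 = 3/20*a_1 + 1/5*a_2 + 9/20*a_3 + 1/5*a_4
  a_3 = 3/20*a_1 + 1/20*a_2 + 3/20*a_3 + 13/20*a_4

Substituting a_1 = 1 and a_4 = 0, rearrange to (I - Q) a = r where r[i] = P(i -> 1):
  [4/5, -9/20] . (a_2, a_3) = 3/20
  [-1/20, 17/20] . (a_2, a_3) = 3/20

Solving yields:
  a_2 = 78/263
  a_3 = 51/263

Starting state is 2, so the absorption probability is a_2 = 78/263.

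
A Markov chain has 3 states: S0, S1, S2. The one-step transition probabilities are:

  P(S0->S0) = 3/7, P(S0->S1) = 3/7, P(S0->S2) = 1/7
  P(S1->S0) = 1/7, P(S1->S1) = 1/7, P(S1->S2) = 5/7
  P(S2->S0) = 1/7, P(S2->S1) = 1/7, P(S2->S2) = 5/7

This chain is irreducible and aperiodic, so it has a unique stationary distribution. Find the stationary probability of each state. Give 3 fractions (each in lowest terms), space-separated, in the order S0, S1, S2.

Answer: 1/5 1/5 3/5

Derivation:
The stationary distribution satisfies pi = pi * P, i.e.:
  pi_S0 = 3/7*pi_S0 + 1/7*pi_S1 + 1/7*pi_S2
  pi_S1 = 3/7*pi_S0 + 1/7*pi_S1 + 1/7*pi_S2
  pi_S2 = 1/7*pi_S0 + 5/7*pi_S1 + 5/7*pi_S2
with normalization: pi_S0 + pi_S1 + pi_S2 = 1.

Using the first 2 balance equations plus normalization, the linear system A*pi = b is:
  [-4/7, 1/7, 1/7] . pi = 0
  [3/7, -6/7, 1/7] . pi = 0
  [1, 1, 1] . pi = 1

Solving yields:
  pi_S0 = 1/5
  pi_S1 = 1/5
  pi_S2 = 3/5

Verification (pi * P):
  1/5*3/7 + 1/5*1/7 + 3/5*1/7 = 1/5 = pi_S0  (ok)
  1/5*3/7 + 1/5*1/7 + 3/5*1/7 = 1/5 = pi_S1  (ok)
  1/5*1/7 + 1/5*5/7 + 3/5*5/7 = 3/5 = pi_S2  (ok)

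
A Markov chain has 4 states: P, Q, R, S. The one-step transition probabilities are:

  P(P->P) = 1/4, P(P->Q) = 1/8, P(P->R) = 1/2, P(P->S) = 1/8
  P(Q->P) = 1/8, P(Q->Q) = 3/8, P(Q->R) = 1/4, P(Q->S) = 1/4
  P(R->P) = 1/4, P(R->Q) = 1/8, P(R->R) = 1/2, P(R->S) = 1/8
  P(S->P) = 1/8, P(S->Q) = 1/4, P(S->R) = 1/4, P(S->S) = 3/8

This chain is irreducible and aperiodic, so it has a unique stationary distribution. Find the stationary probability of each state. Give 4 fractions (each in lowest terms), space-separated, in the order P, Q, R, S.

Answer: 1/5 1/5 2/5 1/5

Derivation:
The stationary distribution satisfies pi = pi * P, i.e.:
  pi_P = 1/4*pi_P + 1/8*pi_Q + 1/4*pi_R + 1/8*pi_S
  pi_Q = 1/8*pi_P + 3/8*pi_Q + 1/8*pi_R + 1/4*pi_S
  pi_R = 1/2*pi_P + 1/4*pi_Q + 1/2*pi_R + 1/4*pi_S
  pi_S = 1/8*pi_P + 1/4*pi_Q + 1/8*pi_R + 3/8*pi_S
with normalization: pi_P + pi_Q + pi_R + pi_S = 1.

Using the first 3 balance equations plus normalization, the linear system A*pi = b is:
  [-3/4, 1/8, 1/4, 1/8] . pi = 0
  [1/8, -5/8, 1/8, 1/4] . pi = 0
  [1/2, 1/4, -1/2, 1/4] . pi = 0
  [1, 1, 1, 1] . pi = 1

Solving yields:
  pi_P = 1/5
  pi_Q = 1/5
  pi_R = 2/5
  pi_S = 1/5

Verification (pi * P):
  1/5*1/4 + 1/5*1/8 + 2/5*1/4 + 1/5*1/8 = 1/5 = pi_P  (ok)
  1/5*1/8 + 1/5*3/8 + 2/5*1/8 + 1/5*1/4 = 1/5 = pi_Q  (ok)
  1/5*1/2 + 1/5*1/4 + 2/5*1/2 + 1/5*1/4 = 2/5 = pi_R  (ok)
  1/5*1/8 + 1/5*1/4 + 2/5*1/8 + 1/5*3/8 = 1/5 = pi_S  (ok)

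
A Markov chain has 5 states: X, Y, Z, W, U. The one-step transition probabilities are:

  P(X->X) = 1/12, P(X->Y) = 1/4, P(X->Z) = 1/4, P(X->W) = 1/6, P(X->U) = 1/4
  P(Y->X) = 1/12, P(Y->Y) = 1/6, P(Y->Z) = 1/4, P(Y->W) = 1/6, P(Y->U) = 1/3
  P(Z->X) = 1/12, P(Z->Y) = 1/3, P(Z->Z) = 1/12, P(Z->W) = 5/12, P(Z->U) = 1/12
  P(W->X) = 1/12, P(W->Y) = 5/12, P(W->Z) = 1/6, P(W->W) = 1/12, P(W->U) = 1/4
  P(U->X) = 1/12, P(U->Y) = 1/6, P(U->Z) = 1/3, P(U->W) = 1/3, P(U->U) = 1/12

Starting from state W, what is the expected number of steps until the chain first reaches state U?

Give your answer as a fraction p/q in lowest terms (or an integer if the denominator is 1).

Let h_i = expected steps to first reach U from state i.
Boundary: h_U = 0.
First-step equations for the other states:
  h_X = 1 + 1/12*h_X + 1/4*h_Y + 1/4*h_Z + 1/6*h_W + 1/4*h_U
  h_Y = 1 + 1/12*h_X + 1/6*h_Y + 1/4*h_Z + 1/6*h_W + 1/3*h_U
  h_Z = 1 + 1/12*h_X + 1/3*h_Y + 1/12*h_Z + 5/12*h_W + 1/12*h_U
  h_W = 1 + 1/12*h_X + 5/12*h_Y + 1/6*h_Z + 1/12*h_W + 1/4*h_U

Substituting h_U = 0 and rearranging gives the linear system (I - Q) h = 1:
  [11/12, -1/4, -1/4, -1/6] . (h_X, h_Y, h_Z, h_W) = 1
  [-1/12, 5/6, -1/4, -1/6] . (h_X, h_Y, h_Z, h_W) = 1
  [-1/12, -1/3, 11/12, -5/12] . (h_X, h_Y, h_Z, h_W) = 1
  [-1/12, -5/12, -1/6, 11/12] . (h_X, h_Y, h_Z, h_W) = 1

Solving yields:
  h_X = 780/187
  h_Y = 720/187
  h_Z = 32688/6919
  h_W = 28224/6919

Starting state is W, so the expected hitting time is h_W = 28224/6919.

Answer: 28224/6919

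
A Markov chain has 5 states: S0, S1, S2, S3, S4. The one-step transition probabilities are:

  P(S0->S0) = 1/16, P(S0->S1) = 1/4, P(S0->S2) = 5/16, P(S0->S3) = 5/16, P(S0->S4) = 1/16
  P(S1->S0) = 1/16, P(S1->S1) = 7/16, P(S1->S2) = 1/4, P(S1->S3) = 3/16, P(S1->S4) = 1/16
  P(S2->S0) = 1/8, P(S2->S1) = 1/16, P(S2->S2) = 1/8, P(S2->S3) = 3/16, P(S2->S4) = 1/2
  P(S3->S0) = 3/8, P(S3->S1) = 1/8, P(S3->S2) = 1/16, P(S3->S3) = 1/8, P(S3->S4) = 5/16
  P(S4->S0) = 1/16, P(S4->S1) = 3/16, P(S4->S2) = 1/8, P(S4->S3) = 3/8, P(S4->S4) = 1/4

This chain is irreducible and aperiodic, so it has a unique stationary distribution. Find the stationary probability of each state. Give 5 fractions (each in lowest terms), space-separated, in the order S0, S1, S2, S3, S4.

Answer: 9125/62308 3351/15577 10257/62308 14687/62308 14835/62308

Derivation:
The stationary distribution satisfies pi = pi * P, i.e.:
  pi_S0 = 1/16*pi_S0 + 1/16*pi_S1 + 1/8*pi_S2 + 3/8*pi_S3 + 1/16*pi_S4
  pi_S1 = 1/4*pi_S0 + 7/16*pi_S1 + 1/16*pi_S2 + 1/8*pi_S3 + 3/16*pi_S4
  pi_S2 = 5/16*pi_S0 + 1/4*pi_S1 + 1/8*pi_S2 + 1/16*pi_S3 + 1/8*pi_S4
  pi_S3 = 5/16*pi_S0 + 3/16*pi_S1 + 3/16*pi_S2 + 1/8*pi_S3 + 3/8*pi_S4
  pi_S4 = 1/16*pi_S0 + 1/16*pi_S1 + 1/2*pi_S2 + 5/16*pi_S3 + 1/4*pi_S4
with normalization: pi_S0 + pi_S1 + pi_S2 + pi_S3 + pi_S4 = 1.

Using the first 4 balance equations plus normalization, the linear system A*pi = b is:
  [-15/16, 1/16, 1/8, 3/8, 1/16] . pi = 0
  [1/4, -9/16, 1/16, 1/8, 3/16] . pi = 0
  [5/16, 1/4, -7/8, 1/16, 1/8] . pi = 0
  [5/16, 3/16, 3/16, -7/8, 3/8] . pi = 0
  [1, 1, 1, 1, 1] . pi = 1

Solving yields:
  pi_S0 = 9125/62308
  pi_S1 = 3351/15577
  pi_S2 = 10257/62308
  pi_S3 = 14687/62308
  pi_S4 = 14835/62308

Verification (pi * P):
  9125/62308*1/16 + 3351/15577*1/16 + 10257/62308*1/8 + 14687/62308*3/8 + 14835/62308*1/16 = 9125/62308 = pi_S0  (ok)
  9125/62308*1/4 + 3351/15577*7/16 + 10257/62308*1/16 + 14687/62308*1/8 + 14835/62308*3/16 = 3351/15577 = pi_S1  (ok)
  9125/62308*5/16 + 3351/15577*1/4 + 10257/62308*1/8 + 14687/62308*1/16 + 14835/62308*1/8 = 10257/62308 = pi_S2  (ok)
  9125/62308*5/16 + 3351/15577*3/16 + 10257/62308*3/16 + 14687/62308*1/8 + 14835/62308*3/8 = 14687/62308 = pi_S3  (ok)
  9125/62308*1/16 + 3351/15577*1/16 + 10257/62308*1/2 + 14687/62308*5/16 + 14835/62308*1/4 = 14835/62308 = pi_S4  (ok)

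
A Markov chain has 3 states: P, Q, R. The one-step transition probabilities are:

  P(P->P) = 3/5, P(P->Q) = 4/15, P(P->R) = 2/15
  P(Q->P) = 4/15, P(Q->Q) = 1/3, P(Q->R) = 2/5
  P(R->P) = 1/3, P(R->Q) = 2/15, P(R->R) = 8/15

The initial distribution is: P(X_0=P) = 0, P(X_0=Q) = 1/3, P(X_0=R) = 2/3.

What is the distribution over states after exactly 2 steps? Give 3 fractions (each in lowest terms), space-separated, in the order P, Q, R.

Propagating the distribution step by step (d_{t+1} = d_t * P):
d_0 = (P=0, Q=1/3, R=2/3)
  d_1[P] = 0*3/5 + 1/3*4/15 + 2/3*1/3 = 14/45
  d_1[Q] = 0*4/15 + 1/3*1/3 + 2/3*2/15 = 1/5
  d_1[R] = 0*2/15 + 1/3*2/5 + 2/3*8/15 = 22/45
d_1 = (P=14/45, Q=1/5, R=22/45)
  d_2[P] = 14/45*3/5 + 1/5*4/15 + 22/45*1/3 = 272/675
  d_2[Q] = 14/45*4/15 + 1/5*1/3 + 22/45*2/15 = 29/135
  d_2[R] = 14/45*2/15 + 1/5*2/5 + 22/45*8/15 = 86/225
d_2 = (P=272/675, Q=29/135, R=86/225)

Answer: 272/675 29/135 86/225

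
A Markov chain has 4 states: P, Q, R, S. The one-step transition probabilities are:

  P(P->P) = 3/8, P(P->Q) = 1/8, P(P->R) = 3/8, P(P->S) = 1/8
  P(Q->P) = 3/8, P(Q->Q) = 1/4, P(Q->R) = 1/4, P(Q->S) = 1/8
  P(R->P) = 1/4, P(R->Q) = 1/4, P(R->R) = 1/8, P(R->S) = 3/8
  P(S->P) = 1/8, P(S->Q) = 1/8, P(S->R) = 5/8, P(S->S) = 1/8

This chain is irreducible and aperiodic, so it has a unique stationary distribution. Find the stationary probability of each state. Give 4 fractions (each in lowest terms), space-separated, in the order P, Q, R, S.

The stationary distribution satisfies pi = pi * P, i.e.:
  pi_P = 3/8*pi_P + 3/8*pi_Q + 1/4*pi_R + 1/8*pi_S
  pi_Q = 1/8*pi_P + 1/4*pi_Q + 1/4*pi_R + 1/8*pi_S
  pi_R = 3/8*pi_P + 1/4*pi_Q + 1/8*pi_R + 5/8*pi_S
  pi_S = 1/8*pi_P + 1/8*pi_Q + 3/8*pi_R + 1/8*pi_S
with normalization: pi_P + pi_Q + pi_R + pi_S = 1.

Using the first 3 balance equations plus normalization, the linear system A*pi = b is:
  [-5/8, 3/8, 1/4, 1/8] . pi = 0
  [1/8, -3/4, 1/4, 1/8] . pi = 0
  [3/8, 1/4, -7/8, 5/8] . pi = 0
  [1, 1, 1, 1] . pi = 1

Solving yields:
  pi_P = 17/60
  pi_Q = 17/90
  pi_R = 29/90
  pi_S = 37/180

Verification (pi * P):
  17/60*3/8 + 17/90*3/8 + 29/90*1/4 + 37/180*1/8 = 17/60 = pi_P  (ok)
  17/60*1/8 + 17/90*1/4 + 29/90*1/4 + 37/180*1/8 = 17/90 = pi_Q  (ok)
  17/60*3/8 + 17/90*1/4 + 29/90*1/8 + 37/180*5/8 = 29/90 = pi_R  (ok)
  17/60*1/8 + 17/90*1/8 + 29/90*3/8 + 37/180*1/8 = 37/180 = pi_S  (ok)

Answer: 17/60 17/90 29/90 37/180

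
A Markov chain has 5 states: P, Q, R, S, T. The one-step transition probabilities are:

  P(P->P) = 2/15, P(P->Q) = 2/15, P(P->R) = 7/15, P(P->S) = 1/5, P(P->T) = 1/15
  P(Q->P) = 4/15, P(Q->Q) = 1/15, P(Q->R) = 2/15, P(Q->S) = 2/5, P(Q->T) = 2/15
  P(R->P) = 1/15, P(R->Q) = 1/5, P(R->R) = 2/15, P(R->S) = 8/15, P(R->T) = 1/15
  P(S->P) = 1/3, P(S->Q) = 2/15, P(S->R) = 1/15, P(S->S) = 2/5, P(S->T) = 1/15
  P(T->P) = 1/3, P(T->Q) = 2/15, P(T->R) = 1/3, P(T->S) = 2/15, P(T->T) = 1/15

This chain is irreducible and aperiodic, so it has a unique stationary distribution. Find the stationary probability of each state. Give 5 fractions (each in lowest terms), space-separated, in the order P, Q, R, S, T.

Answer: 191/846 84/611 122/611 3973/10998 139/1833

Derivation:
The stationary distribution satisfies pi = pi * P, i.e.:
  pi_P = 2/15*pi_P + 4/15*pi_Q + 1/15*pi_R + 1/3*pi_S + 1/3*pi_T
  pi_Q = 2/15*pi_P + 1/15*pi_Q + 1/5*pi_R + 2/15*pi_S + 2/15*pi_T
  pi_R = 7/15*pi_P + 2/15*pi_Q + 2/15*pi_R + 1/15*pi_S + 1/3*pi_T
  pi_S = 1/5*pi_P + 2/5*pi_Q + 8/15*pi_R + 2/5*pi_S + 2/15*pi_T
  pi_T = 1/15*pi_P + 2/15*pi_Q + 1/15*pi_R + 1/15*pi_S + 1/15*pi_T
with normalization: pi_P + pi_Q + pi_R + pi_S + pi_T = 1.

Using the first 4 balance equations plus normalization, the linear system A*pi = b is:
  [-13/15, 4/15, 1/15, 1/3, 1/3] . pi = 0
  [2/15, -14/15, 1/5, 2/15, 2/15] . pi = 0
  [7/15, 2/15, -13/15, 1/15, 1/3] . pi = 0
  [1/5, 2/5, 8/15, -3/5, 2/15] . pi = 0
  [1, 1, 1, 1, 1] . pi = 1

Solving yields:
  pi_P = 191/846
  pi_Q = 84/611
  pi_R = 122/611
  pi_S = 3973/10998
  pi_T = 139/1833

Verification (pi * P):
  191/846*2/15 + 84/611*4/15 + 122/611*1/15 + 3973/10998*1/3 + 139/1833*1/3 = 191/846 = pi_P  (ok)
  191/846*2/15 + 84/611*1/15 + 122/611*1/5 + 3973/10998*2/15 + 139/1833*2/15 = 84/611 = pi_Q  (ok)
  191/846*7/15 + 84/611*2/15 + 122/611*2/15 + 3973/10998*1/15 + 139/1833*1/3 = 122/611 = pi_R  (ok)
  191/846*1/5 + 84/611*2/5 + 122/611*8/15 + 3973/10998*2/5 + 139/1833*2/15 = 3973/10998 = pi_S  (ok)
  191/846*1/15 + 84/611*2/15 + 122/611*1/15 + 3973/10998*1/15 + 139/1833*1/15 = 139/1833 = pi_T  (ok)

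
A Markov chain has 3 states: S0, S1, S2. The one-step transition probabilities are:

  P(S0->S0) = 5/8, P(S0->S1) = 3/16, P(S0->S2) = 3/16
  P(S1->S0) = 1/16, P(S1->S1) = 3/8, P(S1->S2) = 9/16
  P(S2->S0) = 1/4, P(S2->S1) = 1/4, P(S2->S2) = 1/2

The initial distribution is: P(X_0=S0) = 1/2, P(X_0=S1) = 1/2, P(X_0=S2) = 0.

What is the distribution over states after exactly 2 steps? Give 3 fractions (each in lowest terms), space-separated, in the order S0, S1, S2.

Propagating the distribution step by step (d_{t+1} = d_t * P):
d_0 = (S0=1/2, S1=1/2, S2=0)
  d_1[S0] = 1/2*5/8 + 1/2*1/16 + 0*1/4 = 11/32
  d_1[S1] = 1/2*3/16 + 1/2*3/8 + 0*1/4 = 9/32
  d_1[S2] = 1/2*3/16 + 1/2*9/16 + 0*1/2 = 3/8
d_1 = (S0=11/32, S1=9/32, S2=3/8)
  d_2[S0] = 11/32*5/8 + 9/32*1/16 + 3/8*1/4 = 167/512
  d_2[S1] = 11/32*3/16 + 9/32*3/8 + 3/8*1/4 = 135/512
  d_2[S2] = 11/32*3/16 + 9/32*9/16 + 3/8*1/2 = 105/256
d_2 = (S0=167/512, S1=135/512, S2=105/256)

Answer: 167/512 135/512 105/256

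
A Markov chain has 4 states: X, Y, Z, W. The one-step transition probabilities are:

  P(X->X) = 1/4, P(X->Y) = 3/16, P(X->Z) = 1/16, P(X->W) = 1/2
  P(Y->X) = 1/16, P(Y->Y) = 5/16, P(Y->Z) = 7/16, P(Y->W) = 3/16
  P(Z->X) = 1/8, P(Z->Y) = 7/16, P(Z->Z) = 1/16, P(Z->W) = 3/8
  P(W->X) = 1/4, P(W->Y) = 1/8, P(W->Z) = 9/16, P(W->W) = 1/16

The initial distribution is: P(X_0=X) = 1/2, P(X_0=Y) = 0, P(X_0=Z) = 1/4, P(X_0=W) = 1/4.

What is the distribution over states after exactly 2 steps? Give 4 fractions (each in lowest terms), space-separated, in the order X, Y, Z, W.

Propagating the distribution step by step (d_{t+1} = d_t * P):
d_0 = (X=1/2, Y=0, Z=1/4, W=1/4)
  d_1[X] = 1/2*1/4 + 0*1/16 + 1/4*1/8 + 1/4*1/4 = 7/32
  d_1[Y] = 1/2*3/16 + 0*5/16 + 1/4*7/16 + 1/4*1/8 = 15/64
  d_1[Z] = 1/2*1/16 + 0*7/16 + 1/4*1/16 + 1/4*9/16 = 3/16
  d_1[W] = 1/2*1/2 + 0*3/16 + 1/4*3/8 + 1/4*1/16 = 23/64
d_1 = (X=7/32, Y=15/64, Z=3/16, W=23/64)
  d_2[X] = 7/32*1/4 + 15/64*1/16 + 3/16*1/8 + 23/64*1/4 = 187/1024
  d_2[Y] = 7/32*3/16 + 15/64*5/16 + 3/16*7/16 + 23/64*1/8 = 247/1024
  d_2[Z] = 7/32*1/16 + 15/64*7/16 + 3/16*1/16 + 23/64*9/16 = 169/512
  d_2[W] = 7/32*1/2 + 15/64*3/16 + 3/16*3/8 + 23/64*1/16 = 63/256
d_2 = (X=187/1024, Y=247/1024, Z=169/512, W=63/256)

Answer: 187/1024 247/1024 169/512 63/256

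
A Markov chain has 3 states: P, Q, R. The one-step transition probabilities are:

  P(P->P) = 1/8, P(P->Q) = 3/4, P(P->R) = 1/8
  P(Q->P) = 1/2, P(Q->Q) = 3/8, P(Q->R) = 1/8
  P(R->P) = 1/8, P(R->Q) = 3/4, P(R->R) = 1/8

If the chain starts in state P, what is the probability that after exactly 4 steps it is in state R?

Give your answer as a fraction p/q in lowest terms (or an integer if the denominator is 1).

Answer: 1/8

Derivation:
Computing P^4 by repeated multiplication:
P^1 =
  P: [1/8, 3/4, 1/8]
  Q: [1/2, 3/8, 1/8]
  R: [1/8, 3/4, 1/8]
P^2 =
  P: [13/32, 15/32, 1/8]
  Q: [17/64, 39/64, 1/8]
  R: [13/32, 15/32, 1/8]
P^3 =
  P: [77/256, 147/256, 1/8]
  Q: [181/512, 267/512, 1/8]
  R: [77/256, 147/256, 1/8]
P^4 =
  P: [697/2048, 1095/2048, 1/8]
  Q: [1313/4096, 2271/4096, 1/8]
  R: [697/2048, 1095/2048, 1/8]

(P^4)[P -> R] = 1/8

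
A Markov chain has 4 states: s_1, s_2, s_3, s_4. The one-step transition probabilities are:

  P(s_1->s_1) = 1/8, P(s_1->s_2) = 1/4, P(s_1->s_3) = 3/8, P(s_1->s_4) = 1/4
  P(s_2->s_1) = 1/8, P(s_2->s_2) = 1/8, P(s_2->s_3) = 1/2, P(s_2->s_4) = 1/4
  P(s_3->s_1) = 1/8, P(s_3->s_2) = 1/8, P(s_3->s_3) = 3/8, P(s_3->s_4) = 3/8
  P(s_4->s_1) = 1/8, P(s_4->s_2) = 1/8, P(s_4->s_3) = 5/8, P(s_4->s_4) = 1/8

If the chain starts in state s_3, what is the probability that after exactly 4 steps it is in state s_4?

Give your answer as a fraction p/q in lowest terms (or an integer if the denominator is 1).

Computing P^4 by repeated multiplication:
P^1 =
  s_1: [1/8, 1/4, 3/8, 1/4]
  s_2: [1/8, 1/8, 1/2, 1/4]
  s_3: [1/8, 1/8, 3/8, 3/8]
  s_4: [1/8, 1/8, 5/8, 1/8]
P^2 =
  s_1: [1/8, 9/64, 15/32, 17/64]
  s_2: [1/8, 9/64, 29/64, 9/32]
  s_3: [1/8, 9/64, 31/64, 1/4]
  s_4: [1/8, 9/64, 27/64, 5/16]
P^3 =
  s_1: [1/8, 9/64, 235/512, 141/512]
  s_2: [1/8, 9/64, 237/512, 139/512]
  s_3: [1/8, 9/64, 233/512, 143/512]
  s_4: [1/8, 9/64, 241/512, 135/512]
P^4 =
  s_1: [1/8, 9/64, 945/2048, 559/2048]
  s_2: [1/8, 9/64, 943/2048, 561/2048]
  s_3: [1/8, 9/64, 947/2048, 557/2048]
  s_4: [1/8, 9/64, 939/2048, 565/2048]

(P^4)[s_3 -> s_4] = 557/2048

Answer: 557/2048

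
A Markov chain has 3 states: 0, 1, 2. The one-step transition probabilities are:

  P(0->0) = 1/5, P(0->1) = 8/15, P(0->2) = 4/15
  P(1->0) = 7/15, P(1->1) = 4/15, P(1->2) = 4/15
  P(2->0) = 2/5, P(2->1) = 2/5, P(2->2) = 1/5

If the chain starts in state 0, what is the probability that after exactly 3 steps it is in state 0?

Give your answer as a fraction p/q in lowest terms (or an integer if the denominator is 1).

Answer: 1163/3375

Derivation:
Computing P^3 by repeated multiplication:
P^1 =
  0: [1/5, 8/15, 4/15]
  1: [7/15, 4/15, 4/15]
  2: [2/5, 2/5, 1/5]
P^2 =
  0: [89/225, 16/45, 56/225]
  1: [73/225, 32/75, 56/225]
  2: [26/75, 2/5, 19/75]
P^3 =
  0: [1163/3375, 152/375, 844/3375]
  1: [409/1125, 1304/3375, 844/3375]
  2: [134/375, 442/1125, 281/1125]

(P^3)[0 -> 0] = 1163/3375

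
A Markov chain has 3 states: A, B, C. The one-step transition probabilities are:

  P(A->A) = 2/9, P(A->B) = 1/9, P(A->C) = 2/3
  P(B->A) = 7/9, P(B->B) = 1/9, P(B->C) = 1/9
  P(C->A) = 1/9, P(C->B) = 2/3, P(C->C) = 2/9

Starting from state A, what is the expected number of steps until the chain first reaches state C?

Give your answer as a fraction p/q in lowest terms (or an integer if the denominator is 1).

Let h_i = expected steps to first reach C from state i.
Boundary: h_C = 0.
First-step equations for the other states:
  h_A = 1 + 2/9*h_A + 1/9*h_B + 2/3*h_C
  h_B = 1 + 7/9*h_A + 1/9*h_B + 1/9*h_C

Substituting h_C = 0 and rearranging gives the linear system (I - Q) h = 1:
  [7/9, -1/9] . (h_A, h_B) = 1
  [-7/9, 8/9] . (h_A, h_B) = 1

Solving yields:
  h_A = 81/49
  h_B = 18/7

Starting state is A, so the expected hitting time is h_A = 81/49.

Answer: 81/49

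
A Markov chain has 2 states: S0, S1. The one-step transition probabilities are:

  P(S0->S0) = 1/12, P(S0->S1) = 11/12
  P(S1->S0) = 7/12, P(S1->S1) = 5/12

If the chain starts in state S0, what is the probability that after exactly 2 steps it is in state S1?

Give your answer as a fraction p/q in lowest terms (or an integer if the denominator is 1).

Computing P^2 by repeated multiplication:
P^1 =
  S0: [1/12, 11/12]
  S1: [7/12, 5/12]
P^2 =
  S0: [13/24, 11/24]
  S1: [7/24, 17/24]

(P^2)[S0 -> S1] = 11/24

Answer: 11/24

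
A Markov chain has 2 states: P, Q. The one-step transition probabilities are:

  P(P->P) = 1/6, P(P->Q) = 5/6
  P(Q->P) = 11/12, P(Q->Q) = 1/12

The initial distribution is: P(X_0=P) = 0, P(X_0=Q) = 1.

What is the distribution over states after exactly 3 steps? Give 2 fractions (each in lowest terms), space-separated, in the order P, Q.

Answer: 143/192 49/192

Derivation:
Propagating the distribution step by step (d_{t+1} = d_t * P):
d_0 = (P=0, Q=1)
  d_1[P] = 0*1/6 + 1*11/12 = 11/12
  d_1[Q] = 0*5/6 + 1*1/12 = 1/12
d_1 = (P=11/12, Q=1/12)
  d_2[P] = 11/12*1/6 + 1/12*11/12 = 11/48
  d_2[Q] = 11/12*5/6 + 1/12*1/12 = 37/48
d_2 = (P=11/48, Q=37/48)
  d_3[P] = 11/48*1/6 + 37/48*11/12 = 143/192
  d_3[Q] = 11/48*5/6 + 37/48*1/12 = 49/192
d_3 = (P=143/192, Q=49/192)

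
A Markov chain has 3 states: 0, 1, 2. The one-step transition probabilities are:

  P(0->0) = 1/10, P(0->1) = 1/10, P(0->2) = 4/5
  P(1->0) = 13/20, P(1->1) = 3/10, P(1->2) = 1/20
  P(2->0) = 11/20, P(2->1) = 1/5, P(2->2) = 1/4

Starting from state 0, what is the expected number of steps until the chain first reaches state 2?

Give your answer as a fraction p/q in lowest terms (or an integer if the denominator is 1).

Let h_i = expected steps to first reach 2 from state i.
Boundary: h_2 = 0.
First-step equations for the other states:
  h_0 = 1 + 1/10*h_0 + 1/10*h_1 + 4/5*h_2
  h_1 = 1 + 13/20*h_0 + 3/10*h_1 + 1/20*h_2

Substituting h_2 = 0 and rearranging gives the linear system (I - Q) h = 1:
  [9/10, -1/10] . (h_0, h_1) = 1
  [-13/20, 7/10] . (h_0, h_1) = 1

Solving yields:
  h_0 = 160/113
  h_1 = 310/113

Starting state is 0, so the expected hitting time is h_0 = 160/113.

Answer: 160/113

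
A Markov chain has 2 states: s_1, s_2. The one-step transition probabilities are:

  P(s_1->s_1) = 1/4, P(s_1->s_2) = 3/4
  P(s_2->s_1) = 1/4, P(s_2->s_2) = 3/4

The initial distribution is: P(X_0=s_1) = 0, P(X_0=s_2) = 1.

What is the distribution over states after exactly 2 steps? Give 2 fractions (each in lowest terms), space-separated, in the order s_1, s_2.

Answer: 1/4 3/4

Derivation:
Propagating the distribution step by step (d_{t+1} = d_t * P):
d_0 = (s_1=0, s_2=1)
  d_1[s_1] = 0*1/4 + 1*1/4 = 1/4
  d_1[s_2] = 0*3/4 + 1*3/4 = 3/4
d_1 = (s_1=1/4, s_2=3/4)
  d_2[s_1] = 1/4*1/4 + 3/4*1/4 = 1/4
  d_2[s_2] = 1/4*3/4 + 3/4*3/4 = 3/4
d_2 = (s_1=1/4, s_2=3/4)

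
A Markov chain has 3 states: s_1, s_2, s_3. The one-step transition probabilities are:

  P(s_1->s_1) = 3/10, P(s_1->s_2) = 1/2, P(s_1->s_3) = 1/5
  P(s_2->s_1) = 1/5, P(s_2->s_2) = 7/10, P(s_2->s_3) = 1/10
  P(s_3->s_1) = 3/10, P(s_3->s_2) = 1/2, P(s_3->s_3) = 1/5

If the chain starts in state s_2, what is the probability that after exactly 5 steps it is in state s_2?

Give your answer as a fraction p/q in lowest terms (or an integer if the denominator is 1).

Answer: 3907/6250

Derivation:
Computing P^5 by repeated multiplication:
P^1 =
  s_1: [3/10, 1/2, 1/5]
  s_2: [1/5, 7/10, 1/10]
  s_3: [3/10, 1/2, 1/5]
P^2 =
  s_1: [1/4, 3/5, 3/20]
  s_2: [23/100, 16/25, 13/100]
  s_3: [1/4, 3/5, 3/20]
P^3 =
  s_1: [6/25, 31/50, 7/50]
  s_2: [59/250, 157/250, 17/125]
  s_3: [6/25, 31/50, 7/50]
P^4 =
  s_1: [119/500, 78/125, 69/500]
  s_2: [593/2500, 391/625, 343/2500]
  s_3: [119/500, 78/125, 69/500]
P^5 =
  s_1: [297/1250, 781/1250, 86/625]
  s_2: [742/3125, 3907/6250, 859/6250]
  s_3: [297/1250, 781/1250, 86/625]

(P^5)[s_2 -> s_2] = 3907/6250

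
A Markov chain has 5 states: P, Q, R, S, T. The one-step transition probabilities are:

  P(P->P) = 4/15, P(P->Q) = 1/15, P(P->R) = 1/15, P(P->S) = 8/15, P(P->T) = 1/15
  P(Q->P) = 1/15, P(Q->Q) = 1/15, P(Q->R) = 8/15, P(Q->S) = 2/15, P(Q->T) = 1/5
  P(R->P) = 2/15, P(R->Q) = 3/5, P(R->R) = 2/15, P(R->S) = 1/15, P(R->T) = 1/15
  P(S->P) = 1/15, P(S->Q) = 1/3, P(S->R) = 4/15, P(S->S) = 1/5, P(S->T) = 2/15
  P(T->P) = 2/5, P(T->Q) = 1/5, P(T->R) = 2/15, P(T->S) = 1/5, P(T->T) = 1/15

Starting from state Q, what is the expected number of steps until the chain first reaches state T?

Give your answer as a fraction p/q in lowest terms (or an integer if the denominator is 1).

Answer: 54030/7163

Derivation:
Let h_i = expected steps to first reach T from state i.
Boundary: h_T = 0.
First-step equations for the other states:
  h_P = 1 + 4/15*h_P + 1/15*h_Q + 1/15*h_R + 8/15*h_S + 1/15*h_T
  h_Q = 1 + 1/15*h_P + 1/15*h_Q + 8/15*h_R + 2/15*h_S + 1/5*h_T
  h_R = 1 + 2/15*h_P + 3/5*h_Q + 2/15*h_R + 1/15*h_S + 1/15*h_T
  h_S = 1 + 1/15*h_P + 1/3*h_Q + 4/15*h_R + 1/5*h_S + 2/15*h_T

Substituting h_T = 0 and rearranging gives the linear system (I - Q) h = 1:
  [11/15, -1/15, -1/15, -8/15] . (h_P, h_Q, h_R, h_S) = 1
  [-1/15, 14/15, -8/15, -2/15] . (h_P, h_Q, h_R, h_S) = 1
  [-2/15, -3/5, 13/15, -1/15] . (h_P, h_Q, h_R, h_S) = 1
  [-1/15, -1/3, -4/15, 4/5] . (h_P, h_Q, h_R, h_S) = 1

Solving yields:
  h_P = 61065/7163
  h_Q = 54030/7163
  h_R = 59400/7163
  h_S = 4335/551

Starting state is Q, so the expected hitting time is h_Q = 54030/7163.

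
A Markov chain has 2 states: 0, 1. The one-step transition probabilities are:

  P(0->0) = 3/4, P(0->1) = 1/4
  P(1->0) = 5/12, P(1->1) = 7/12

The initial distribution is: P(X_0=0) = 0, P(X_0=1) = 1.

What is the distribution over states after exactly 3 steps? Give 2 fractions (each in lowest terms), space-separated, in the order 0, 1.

Propagating the distribution step by step (d_{t+1} = d_t * P):
d_0 = (0=0, 1=1)
  d_1[0] = 0*3/4 + 1*5/12 = 5/12
  d_1[1] = 0*1/4 + 1*7/12 = 7/12
d_1 = (0=5/12, 1=7/12)
  d_2[0] = 5/12*3/4 + 7/12*5/12 = 5/9
  d_2[1] = 5/12*1/4 + 7/12*7/12 = 4/9
d_2 = (0=5/9, 1=4/9)
  d_3[0] = 5/9*3/4 + 4/9*5/12 = 65/108
  d_3[1] = 5/9*1/4 + 4/9*7/12 = 43/108
d_3 = (0=65/108, 1=43/108)

Answer: 65/108 43/108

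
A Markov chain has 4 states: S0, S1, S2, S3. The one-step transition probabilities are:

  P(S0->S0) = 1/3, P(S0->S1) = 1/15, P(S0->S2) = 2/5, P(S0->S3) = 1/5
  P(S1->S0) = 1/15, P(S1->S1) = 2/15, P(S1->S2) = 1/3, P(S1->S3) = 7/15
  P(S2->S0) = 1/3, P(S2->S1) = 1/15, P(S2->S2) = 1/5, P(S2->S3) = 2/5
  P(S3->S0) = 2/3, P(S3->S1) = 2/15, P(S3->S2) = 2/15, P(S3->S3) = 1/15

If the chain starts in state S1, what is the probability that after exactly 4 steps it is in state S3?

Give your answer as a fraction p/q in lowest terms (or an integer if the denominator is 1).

Answer: 4222/16875

Derivation:
Computing P^4 by repeated multiplication:
P^1 =
  S0: [1/3, 1/15, 2/5, 1/5]
  S1: [1/15, 2/15, 1/3, 7/15]
  S2: [1/3, 1/15, 1/5, 2/5]
  S3: [2/3, 2/15, 2/15, 1/15]
P^2 =
  S0: [86/225, 19/225, 59/225, 61/225]
  S1: [34/75, 8/75, 1/5, 6/25]
  S2: [101/225, 22/225, 56/225, 46/225]
  S3: [8/25, 2/25, 26/75, 19/75]
P^3 =
  S0: [1354/3375, 61/675, 182/675, 806/3375]
  S1: [433/1125, 101/1125, 13/45, 266/1125]
  S2: [1267/3375, 293/3375, 976/3375, 839/3375]
  S3: [446/1125, 4/45, 58/225, 289/1125]
P^4 =
  S0: [3937/10125, 4486/50625, 13991/50625, 12463/50625]
  S1: [6551/16875, 1492/16875, 922/3375, 4222/16875]
  S2: [19898/50625, 4507/50625, 13673/50625, 12547/50625]
  S3: [1334/3375, 1514/16875, 4624/16875, 4067/16875]

(P^4)[S1 -> S3] = 4222/16875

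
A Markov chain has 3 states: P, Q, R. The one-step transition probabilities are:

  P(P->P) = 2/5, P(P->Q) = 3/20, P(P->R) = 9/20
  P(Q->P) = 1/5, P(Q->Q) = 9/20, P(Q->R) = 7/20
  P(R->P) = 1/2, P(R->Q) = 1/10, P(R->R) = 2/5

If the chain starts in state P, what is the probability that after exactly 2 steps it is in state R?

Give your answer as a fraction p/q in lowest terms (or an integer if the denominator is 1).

Computing P^2 by repeated multiplication:
P^1 =
  P: [2/5, 3/20, 9/20]
  Q: [1/5, 9/20, 7/20]
  R: [1/2, 1/10, 2/5]
P^2 =
  P: [83/200, 69/400, 33/80]
  Q: [69/200, 107/400, 31/80]
  R: [21/50, 4/25, 21/50]

(P^2)[P -> R] = 33/80

Answer: 33/80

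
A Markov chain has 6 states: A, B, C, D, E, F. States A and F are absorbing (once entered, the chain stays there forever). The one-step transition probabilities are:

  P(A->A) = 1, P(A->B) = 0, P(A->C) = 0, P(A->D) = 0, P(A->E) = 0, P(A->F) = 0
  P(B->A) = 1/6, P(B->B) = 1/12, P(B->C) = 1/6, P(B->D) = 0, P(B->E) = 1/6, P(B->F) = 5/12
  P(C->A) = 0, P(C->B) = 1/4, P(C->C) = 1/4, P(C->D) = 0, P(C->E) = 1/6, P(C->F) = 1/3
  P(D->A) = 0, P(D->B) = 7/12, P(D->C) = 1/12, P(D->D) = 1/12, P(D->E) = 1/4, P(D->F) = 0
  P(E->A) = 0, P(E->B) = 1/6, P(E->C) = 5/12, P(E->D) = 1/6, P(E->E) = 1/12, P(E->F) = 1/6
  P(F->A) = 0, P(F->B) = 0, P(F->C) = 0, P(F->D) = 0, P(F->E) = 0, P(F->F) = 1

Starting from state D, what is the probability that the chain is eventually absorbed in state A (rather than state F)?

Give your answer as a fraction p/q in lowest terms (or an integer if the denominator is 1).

Let a_i = P(absorbed in A | start in state i).
Boundary conditions: a_A = 1, a_F = 0.
For each transient state i, a_i = sum_j P(i->j) * a_j:
  a_B = 1/6*a_A + 1/12*a_B + 1/6*a_C + 0*a_D + 1/6*a_E + 5/12*a_F
  a_C = 0*a_A + 1/4*a_B + 1/4*a_C + 0*a_D + 1/6*a_E + 1/3*a_F
  a_D = 0*a_A + 7/12*a_B + 1/12*a_C + 1/12*a_D + 1/4*a_E + 0*a_F
  a_E = 0*a_A + 1/6*a_B + 5/12*a_C + 1/6*a_D + 1/12*a_E + 1/6*a_F

Substituting a_A = 1 and a_F = 0, rearrange to (I - Q) a = r where r[i] = P(i -> A):
  [11/12, -1/6, 0, -1/6] . (a_B, a_C, a_D, a_E) = 1/6
  [-1/4, 3/4, 0, -1/6] . (a_B, a_C, a_D, a_E) = 0
  [-7/12, -1/12, 11/12, -1/4] . (a_B, a_C, a_D, a_E) = 0
  [-1/6, -5/12, -1/6, 11/12] . (a_B, a_C, a_D, a_E) = 0

Solving yields:
  a_B = 614/2769
  a_C = 278/2769
  a_D = 506/2769
  a_E = 110/923

Starting state is D, so the absorption probability is a_D = 506/2769.

Answer: 506/2769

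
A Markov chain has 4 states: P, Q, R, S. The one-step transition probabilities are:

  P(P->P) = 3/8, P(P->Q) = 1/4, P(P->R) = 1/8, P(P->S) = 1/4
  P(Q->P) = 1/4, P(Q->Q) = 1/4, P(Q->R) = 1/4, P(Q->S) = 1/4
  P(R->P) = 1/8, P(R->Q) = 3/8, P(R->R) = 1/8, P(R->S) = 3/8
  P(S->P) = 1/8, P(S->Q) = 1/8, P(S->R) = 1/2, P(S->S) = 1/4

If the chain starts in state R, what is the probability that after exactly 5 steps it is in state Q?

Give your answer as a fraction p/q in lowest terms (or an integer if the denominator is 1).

Computing P^5 by repeated multiplication:
P^1 =
  P: [3/8, 1/4, 1/8, 1/4]
  Q: [1/4, 1/4, 1/4, 1/4]
  R: [1/8, 3/8, 1/8, 3/8]
  S: [1/8, 1/8, 1/2, 1/4]
P^2 =
  P: [1/4, 15/64, 1/4, 17/64]
  Q: [7/32, 1/4, 1/4, 9/32]
  R: [13/64, 7/32, 5/16, 17/64]
  S: [11/64, 9/32, 15/64, 5/16]
P^3 =
  P: [111/512, 127/512, 65/256, 9/32]
  Q: [27/128, 63/256, 67/256, 9/32]
  R: [13/64, 131/512, 129/512, 37/128]
  S: [13/64, 123/512, 71/256, 143/512]
P^4 =
  P: [861/4096, 505/2048, 1071/4096, 577/2048]
  Q: [427/2048, 507/2048, 535/2048, 579/2048]
  R: [851/4096, 1005/4096, 1087/4096, 1153/4096]
  S: [843/4096, 1023/4096, 133/512, 583/2048]
P^5 =
  P: [1707/8192, 8109/32768, 1071/4096, 9263/32768]
  Q: [3409/16384, 1013/4096, 1073/4096, 4631/16384]
  R: [6803/32768, 4063/16384, 535/2048, 9279/32768]
  S: [6805/32768, 4045/16384, 8617/32768, 1157/4096]

(P^5)[R -> Q] = 4063/16384

Answer: 4063/16384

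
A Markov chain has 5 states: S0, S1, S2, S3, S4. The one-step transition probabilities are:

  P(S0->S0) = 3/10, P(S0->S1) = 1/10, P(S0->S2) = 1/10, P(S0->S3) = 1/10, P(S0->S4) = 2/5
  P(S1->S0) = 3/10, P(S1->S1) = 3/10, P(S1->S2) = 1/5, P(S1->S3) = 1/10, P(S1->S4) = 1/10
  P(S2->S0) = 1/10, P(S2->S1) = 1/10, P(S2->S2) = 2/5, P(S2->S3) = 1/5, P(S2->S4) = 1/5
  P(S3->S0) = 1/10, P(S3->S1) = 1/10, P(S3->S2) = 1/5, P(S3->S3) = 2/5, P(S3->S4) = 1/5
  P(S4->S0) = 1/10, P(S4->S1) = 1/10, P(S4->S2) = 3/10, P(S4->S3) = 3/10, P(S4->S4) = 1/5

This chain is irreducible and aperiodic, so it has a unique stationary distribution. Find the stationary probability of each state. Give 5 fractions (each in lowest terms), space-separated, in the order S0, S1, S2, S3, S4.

Answer: 5/32 1/8 33/128 31/128 7/32

Derivation:
The stationary distribution satisfies pi = pi * P, i.e.:
  pi_S0 = 3/10*pi_S0 + 3/10*pi_S1 + 1/10*pi_S2 + 1/10*pi_S3 + 1/10*pi_S4
  pi_S1 = 1/10*pi_S0 + 3/10*pi_S1 + 1/10*pi_S2 + 1/10*pi_S3 + 1/10*pi_S4
  pi_S2 = 1/10*pi_S0 + 1/5*pi_S1 + 2/5*pi_S2 + 1/5*pi_S3 + 3/10*pi_S4
  pi_S3 = 1/10*pi_S0 + 1/10*pi_S1 + 1/5*pi_S2 + 2/5*pi_S3 + 3/10*pi_S4
  pi_S4 = 2/5*pi_S0 + 1/10*pi_S1 + 1/5*pi_S2 + 1/5*pi_S3 + 1/5*pi_S4
with normalization: pi_S0 + pi_S1 + pi_S2 + pi_S3 + pi_S4 = 1.

Using the first 4 balance equations plus normalization, the linear system A*pi = b is:
  [-7/10, 3/10, 1/10, 1/10, 1/10] . pi = 0
  [1/10, -7/10, 1/10, 1/10, 1/10] . pi = 0
  [1/10, 1/5, -3/5, 1/5, 3/10] . pi = 0
  [1/10, 1/10, 1/5, -3/5, 3/10] . pi = 0
  [1, 1, 1, 1, 1] . pi = 1

Solving yields:
  pi_S0 = 5/32
  pi_S1 = 1/8
  pi_S2 = 33/128
  pi_S3 = 31/128
  pi_S4 = 7/32

Verification (pi * P):
  5/32*3/10 + 1/8*3/10 + 33/128*1/10 + 31/128*1/10 + 7/32*1/10 = 5/32 = pi_S0  (ok)
  5/32*1/10 + 1/8*3/10 + 33/128*1/10 + 31/128*1/10 + 7/32*1/10 = 1/8 = pi_S1  (ok)
  5/32*1/10 + 1/8*1/5 + 33/128*2/5 + 31/128*1/5 + 7/32*3/10 = 33/128 = pi_S2  (ok)
  5/32*1/10 + 1/8*1/10 + 33/128*1/5 + 31/128*2/5 + 7/32*3/10 = 31/128 = pi_S3  (ok)
  5/32*2/5 + 1/8*1/10 + 33/128*1/5 + 31/128*1/5 + 7/32*1/5 = 7/32 = pi_S4  (ok)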